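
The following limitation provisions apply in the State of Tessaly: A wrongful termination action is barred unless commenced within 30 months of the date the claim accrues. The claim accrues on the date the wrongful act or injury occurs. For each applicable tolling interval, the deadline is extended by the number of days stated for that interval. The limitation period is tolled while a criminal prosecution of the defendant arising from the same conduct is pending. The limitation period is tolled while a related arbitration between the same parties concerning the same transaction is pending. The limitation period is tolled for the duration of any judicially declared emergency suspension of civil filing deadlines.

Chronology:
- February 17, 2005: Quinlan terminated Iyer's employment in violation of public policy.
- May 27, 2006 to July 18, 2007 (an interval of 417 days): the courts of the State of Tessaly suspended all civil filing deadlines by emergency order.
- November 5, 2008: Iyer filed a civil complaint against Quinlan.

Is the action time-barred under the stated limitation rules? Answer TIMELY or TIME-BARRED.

The limitation period began to run on February 17, 2005.
Adding the 30 months base period to February 17, 2005 gives a deadline of August 17, 2007, before any tolling.
The period was tolled for 417 days by the emergency suspension of filing deadlines (May 27, 2006 to July 18, 2007), pushing the deadline to October 7, 2008.
Iyer filed on November 5, 2008, after the October 7, 2008 deadline, so the action is time-barred.

TIME-BARRED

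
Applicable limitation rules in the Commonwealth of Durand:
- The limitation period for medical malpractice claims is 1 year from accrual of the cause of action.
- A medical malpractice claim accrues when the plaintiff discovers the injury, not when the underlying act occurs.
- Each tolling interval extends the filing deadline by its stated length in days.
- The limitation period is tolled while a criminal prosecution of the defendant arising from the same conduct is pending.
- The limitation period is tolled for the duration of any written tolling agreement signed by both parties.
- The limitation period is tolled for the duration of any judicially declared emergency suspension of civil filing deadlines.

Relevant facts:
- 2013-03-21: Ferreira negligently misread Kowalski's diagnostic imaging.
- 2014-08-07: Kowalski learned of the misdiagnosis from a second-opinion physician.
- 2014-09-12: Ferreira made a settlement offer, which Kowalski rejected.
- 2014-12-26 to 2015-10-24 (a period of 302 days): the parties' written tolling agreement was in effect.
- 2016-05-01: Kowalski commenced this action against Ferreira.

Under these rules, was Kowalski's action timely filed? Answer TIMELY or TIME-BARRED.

Under the discovery rule, the claim accrued on 2014-08-07, when Kowalski discovered the injury — not on the 2013-03-21 date of the underlying act.
The untolled deadline — 1 year after 2014-08-07 — is 2015-08-07.
The written tolling agreement from 2014-12-26 to 2015-10-24 tolled the period for 302 days, extending the deadline to 2016-06-04.
None of the other events listed affects the running of the period under the stated rules.
Filing on 2016-05-01 beat the 2016-06-04 deadline — the action is timely.

TIMELY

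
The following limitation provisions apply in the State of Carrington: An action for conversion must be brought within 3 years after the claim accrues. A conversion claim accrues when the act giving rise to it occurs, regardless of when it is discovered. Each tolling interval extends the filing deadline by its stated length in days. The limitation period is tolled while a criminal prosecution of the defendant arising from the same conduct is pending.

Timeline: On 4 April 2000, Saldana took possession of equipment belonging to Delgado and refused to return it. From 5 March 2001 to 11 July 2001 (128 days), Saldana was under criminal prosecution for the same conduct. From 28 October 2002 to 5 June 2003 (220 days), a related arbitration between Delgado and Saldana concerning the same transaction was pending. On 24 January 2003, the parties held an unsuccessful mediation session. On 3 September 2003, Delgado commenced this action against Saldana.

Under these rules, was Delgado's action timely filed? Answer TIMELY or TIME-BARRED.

TIME-BARRED

The claim accrued on 4 April 2000, the date of the act.
3 years from 4 April 2000 is 4 April 2003.
Because the pending criminal prosecution ran from 5 March 2001 to 11 July 2001, the deadline is extended by 128 days to 10 August 2003.
The pending related arbitration from 28 October 2002 to 5 June 2003 does not toll the period, because no stated rule makes a pending arbitration a tolling event.
Nothing else in the chronology tolls or restarts the period.
Filing on 3 September 2003 missed the 10 August 2003 deadline — the action is time-barred.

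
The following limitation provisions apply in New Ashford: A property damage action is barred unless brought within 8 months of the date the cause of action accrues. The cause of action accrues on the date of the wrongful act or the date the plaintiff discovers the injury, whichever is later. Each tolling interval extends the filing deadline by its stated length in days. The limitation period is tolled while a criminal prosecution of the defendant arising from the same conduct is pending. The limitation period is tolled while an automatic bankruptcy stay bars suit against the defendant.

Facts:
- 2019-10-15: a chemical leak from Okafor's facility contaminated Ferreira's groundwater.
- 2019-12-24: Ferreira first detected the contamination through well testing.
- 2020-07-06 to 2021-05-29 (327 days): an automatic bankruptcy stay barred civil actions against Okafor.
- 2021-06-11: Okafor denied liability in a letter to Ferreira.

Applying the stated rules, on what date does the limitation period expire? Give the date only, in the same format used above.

Taking the later of the act (2019-10-15) and discovery (2019-12-24), the claim accrued on 2019-12-24.
Adding the 8 months base period to 2019-12-24 gives a deadline of 2020-08-24, before any tolling.
The period was tolled for 327 days by the automatic bankruptcy stay (2020-07-06 to 2021-05-29), pushing the deadline to 2021-07-17.
The other events in the timeline have no effect on the limitation period under the stated rules.

2021-07-17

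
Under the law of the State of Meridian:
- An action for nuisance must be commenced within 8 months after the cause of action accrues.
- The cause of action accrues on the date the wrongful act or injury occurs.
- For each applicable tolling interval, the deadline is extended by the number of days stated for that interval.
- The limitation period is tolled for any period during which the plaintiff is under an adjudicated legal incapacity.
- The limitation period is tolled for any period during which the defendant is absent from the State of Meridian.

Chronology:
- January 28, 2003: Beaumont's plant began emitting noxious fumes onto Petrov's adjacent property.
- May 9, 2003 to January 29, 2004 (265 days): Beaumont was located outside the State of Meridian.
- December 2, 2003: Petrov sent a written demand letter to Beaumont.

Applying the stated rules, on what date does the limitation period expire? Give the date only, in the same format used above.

June 19, 2004

The claim accrued on January 28, 2003, when the wrongful act occurred.
Adding the 8 months base period to January 28, 2003 gives a deadline of September 28, 2003, before any tolling.
The defendant's absence from the jurisdiction from May 9, 2003 to January 29, 2004 tolled the period for 265 days, extending the deadline to June 19, 2004.
The other events in the timeline have no effect on the limitation period under the stated rules.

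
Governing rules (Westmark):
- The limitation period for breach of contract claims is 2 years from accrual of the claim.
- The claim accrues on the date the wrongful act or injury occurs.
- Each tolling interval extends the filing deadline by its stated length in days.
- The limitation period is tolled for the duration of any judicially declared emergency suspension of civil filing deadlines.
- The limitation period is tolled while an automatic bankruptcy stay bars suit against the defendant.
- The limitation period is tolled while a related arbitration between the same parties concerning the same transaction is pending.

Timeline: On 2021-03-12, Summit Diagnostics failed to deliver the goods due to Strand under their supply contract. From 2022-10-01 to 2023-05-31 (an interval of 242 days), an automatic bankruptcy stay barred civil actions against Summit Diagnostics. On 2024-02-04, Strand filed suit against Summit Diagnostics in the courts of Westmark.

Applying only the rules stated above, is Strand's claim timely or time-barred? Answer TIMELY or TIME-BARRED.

TIME-BARRED

The limitation period began to run on 2021-03-12.
The untolled deadline — 2 years after 2021-03-12 — is 2023-03-12.
Because the automatic bankruptcy stay ran from 2022-10-01 to 2023-05-31, the deadline is extended by 242 days to 2023-11-09.
Filing on 2024-02-04 missed the 2023-11-09 deadline — the action is time-barred.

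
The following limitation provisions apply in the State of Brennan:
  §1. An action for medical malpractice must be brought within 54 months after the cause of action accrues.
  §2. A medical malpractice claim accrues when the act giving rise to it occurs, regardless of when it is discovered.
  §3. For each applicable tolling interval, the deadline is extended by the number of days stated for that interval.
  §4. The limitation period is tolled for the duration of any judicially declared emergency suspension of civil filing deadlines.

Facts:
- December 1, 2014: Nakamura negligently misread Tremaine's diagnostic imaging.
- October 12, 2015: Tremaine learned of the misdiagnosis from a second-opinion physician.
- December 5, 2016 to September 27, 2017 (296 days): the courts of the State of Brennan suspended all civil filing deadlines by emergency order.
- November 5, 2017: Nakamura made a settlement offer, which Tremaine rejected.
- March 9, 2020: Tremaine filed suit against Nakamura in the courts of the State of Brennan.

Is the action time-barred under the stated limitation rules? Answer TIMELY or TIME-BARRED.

The claim accrued on December 1, 2014, when the wrongful act occurred; under the stated occurrence rule the October 12, 2015 discovery does not delay accrual.
The untolled deadline — 54 months after December 1, 2014 — is June 1, 2019.
Because the emergency suspension of filing deadlines ran from December 5, 2016 to September 27, 2017, the deadline is extended by 296 days to March 23, 2020.
The other events in the timeline have no effect on the limitation period under the stated rules.
Tremaine filed on March 9, 2020, before the March 23, 2020 deadline, so the action is timely.

TIMELY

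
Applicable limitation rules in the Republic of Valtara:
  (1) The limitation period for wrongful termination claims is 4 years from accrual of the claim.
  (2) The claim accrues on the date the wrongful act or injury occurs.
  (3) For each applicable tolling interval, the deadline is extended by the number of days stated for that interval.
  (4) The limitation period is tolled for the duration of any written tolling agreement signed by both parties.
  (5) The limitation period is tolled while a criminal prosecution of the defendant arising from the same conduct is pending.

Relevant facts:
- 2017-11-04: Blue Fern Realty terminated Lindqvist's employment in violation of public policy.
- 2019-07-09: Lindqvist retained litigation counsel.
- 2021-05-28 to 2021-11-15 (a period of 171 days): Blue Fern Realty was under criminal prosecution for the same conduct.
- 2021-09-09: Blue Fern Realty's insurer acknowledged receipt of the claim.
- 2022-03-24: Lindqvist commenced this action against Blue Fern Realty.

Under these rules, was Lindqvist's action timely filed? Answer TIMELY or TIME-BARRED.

The claim accrued on 2017-11-04, when the wrongful act occurred.
Adding the 4 years base period to 2017-11-04 gives a deadline of 2021-11-04, before any tolling.
The period was tolled for 171 days by the pending criminal prosecution (2021-05-28 to 2021-11-15), pushing the deadline to 2022-04-24.
None of the other events listed affects the running of the period under the stated rules.
Filing on 2022-03-24 beat the 2022-04-24 deadline — the action is timely.

TIMELY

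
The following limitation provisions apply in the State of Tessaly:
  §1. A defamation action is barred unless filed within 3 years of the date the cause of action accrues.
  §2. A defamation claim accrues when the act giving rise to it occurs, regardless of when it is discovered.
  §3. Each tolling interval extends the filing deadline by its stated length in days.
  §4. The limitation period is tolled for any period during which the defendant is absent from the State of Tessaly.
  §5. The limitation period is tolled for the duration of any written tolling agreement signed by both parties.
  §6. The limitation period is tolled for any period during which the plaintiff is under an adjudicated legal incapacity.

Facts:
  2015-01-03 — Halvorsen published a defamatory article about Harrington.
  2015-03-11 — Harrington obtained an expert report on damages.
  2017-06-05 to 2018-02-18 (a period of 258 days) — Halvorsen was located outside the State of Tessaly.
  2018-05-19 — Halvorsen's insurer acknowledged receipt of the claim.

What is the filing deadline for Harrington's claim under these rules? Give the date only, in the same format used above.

The cause of action accrued on 2015-01-03, the date of the act.
Adding the 3 years base period to 2015-01-03 gives a deadline of 2018-01-03, before any tolling.
The period was tolled for 258 days by the defendant's absence from the jurisdiction (2017-06-05 to 2018-02-18), pushing the deadline to 2018-09-18.
Nothing else in the chronology tolls or restarts the period.

2018-09-18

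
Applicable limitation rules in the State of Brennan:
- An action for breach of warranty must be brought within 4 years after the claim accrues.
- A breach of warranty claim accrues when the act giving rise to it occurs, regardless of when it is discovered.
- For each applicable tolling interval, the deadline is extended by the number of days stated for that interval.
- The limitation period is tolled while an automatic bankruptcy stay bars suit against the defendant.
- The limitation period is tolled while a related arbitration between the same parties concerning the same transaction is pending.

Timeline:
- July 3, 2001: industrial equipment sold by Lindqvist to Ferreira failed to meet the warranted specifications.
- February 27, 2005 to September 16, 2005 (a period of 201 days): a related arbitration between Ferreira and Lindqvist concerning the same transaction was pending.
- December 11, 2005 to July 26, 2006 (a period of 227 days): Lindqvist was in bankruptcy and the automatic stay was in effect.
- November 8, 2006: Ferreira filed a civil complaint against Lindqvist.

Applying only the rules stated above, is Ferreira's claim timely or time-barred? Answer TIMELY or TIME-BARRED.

The claim accrued on July 3, 2001, when the wrongful act occurred.
Adding the 4 years base period to July 3, 2001 gives a deadline of July 3, 2005, before any tolling.
The period was tolled for 201 days by the pending related arbitration (February 27, 2005 to September 16, 2005), pushing the deadline to January 20, 2006.
Because the automatic bankruptcy stay ran from December 11, 2005 to July 26, 2006, the deadline is extended by 227 days to September 4, 2006.
The November 8, 2006 filing falls after the September 4, 2006 deadline; the claim is time-barred.

TIME-BARRED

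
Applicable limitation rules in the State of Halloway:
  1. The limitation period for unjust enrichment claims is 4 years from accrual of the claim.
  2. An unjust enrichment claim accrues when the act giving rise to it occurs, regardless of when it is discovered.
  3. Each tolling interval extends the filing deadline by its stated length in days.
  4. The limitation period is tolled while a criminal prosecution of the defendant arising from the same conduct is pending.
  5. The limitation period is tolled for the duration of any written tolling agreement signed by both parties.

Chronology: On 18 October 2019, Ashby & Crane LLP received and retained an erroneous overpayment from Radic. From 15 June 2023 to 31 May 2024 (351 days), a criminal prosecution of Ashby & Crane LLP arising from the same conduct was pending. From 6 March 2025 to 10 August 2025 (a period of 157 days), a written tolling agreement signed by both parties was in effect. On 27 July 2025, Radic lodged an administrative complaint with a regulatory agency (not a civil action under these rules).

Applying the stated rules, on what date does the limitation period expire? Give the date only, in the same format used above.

The claim accrued on 18 October 2019, the date of the act.
4 years from 18 October 2019 is 18 October 2023.
Because the pending criminal prosecution ran from 15 June 2023 to 31 May 2024, the deadline is extended by 351 days to 3 October 2024.
The written tolling agreement starting 6 March 2025 came too late — the period had run on 3 October 2024 — and so does not extend the deadline.
The other events in the timeline have no effect on the limitation period under the stated rules.

3 October 2024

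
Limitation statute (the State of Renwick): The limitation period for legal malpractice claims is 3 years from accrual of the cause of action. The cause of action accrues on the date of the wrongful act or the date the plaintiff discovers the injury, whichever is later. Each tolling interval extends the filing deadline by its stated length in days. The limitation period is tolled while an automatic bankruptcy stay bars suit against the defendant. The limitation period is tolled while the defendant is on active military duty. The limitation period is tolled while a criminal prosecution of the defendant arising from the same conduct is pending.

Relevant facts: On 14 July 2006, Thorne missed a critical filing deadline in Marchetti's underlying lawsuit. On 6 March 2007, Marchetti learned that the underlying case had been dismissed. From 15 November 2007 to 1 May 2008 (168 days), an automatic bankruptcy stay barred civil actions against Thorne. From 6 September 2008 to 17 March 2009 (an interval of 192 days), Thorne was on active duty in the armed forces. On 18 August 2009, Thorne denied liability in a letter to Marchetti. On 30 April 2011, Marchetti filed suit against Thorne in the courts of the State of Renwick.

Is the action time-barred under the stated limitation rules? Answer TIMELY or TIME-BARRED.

TIME-BARRED

Taking the later of the act (14 July 2006) and discovery (6 March 2007), the claim accrued on 6 March 2007.
The untolled deadline — 3 years after 6 March 2007 — is 6 March 2010.
The automatic bankruptcy stay from 15 November 2007 to 1 May 2008 tolled the period for 168 days, extending the deadline to 21 August 2010.
The period was tolled for 192 days by the defendant's active military service (6 September 2008 to 17 March 2009), pushing the deadline to 1 March 2011.
None of the other events listed affects the running of the period under the stated rules.
Filing on 30 April 2011 missed the 1 March 2011 deadline — the action is time-barred.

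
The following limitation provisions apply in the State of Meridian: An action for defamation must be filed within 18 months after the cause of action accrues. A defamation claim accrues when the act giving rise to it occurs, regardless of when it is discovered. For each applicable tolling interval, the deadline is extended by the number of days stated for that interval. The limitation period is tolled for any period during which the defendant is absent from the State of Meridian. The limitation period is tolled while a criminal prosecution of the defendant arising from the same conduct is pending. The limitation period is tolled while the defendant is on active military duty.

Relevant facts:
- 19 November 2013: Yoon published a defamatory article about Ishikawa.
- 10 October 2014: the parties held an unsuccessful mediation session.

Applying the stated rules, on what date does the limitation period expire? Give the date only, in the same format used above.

19 May 2015

The cause of action accrued on 19 November 2013, the date of the act.
Adding the 18 months base period to 19 November 2013 gives a deadline of 19 May 2015, before any tolling.
None of the other events listed affects the running of the period under the stated rules.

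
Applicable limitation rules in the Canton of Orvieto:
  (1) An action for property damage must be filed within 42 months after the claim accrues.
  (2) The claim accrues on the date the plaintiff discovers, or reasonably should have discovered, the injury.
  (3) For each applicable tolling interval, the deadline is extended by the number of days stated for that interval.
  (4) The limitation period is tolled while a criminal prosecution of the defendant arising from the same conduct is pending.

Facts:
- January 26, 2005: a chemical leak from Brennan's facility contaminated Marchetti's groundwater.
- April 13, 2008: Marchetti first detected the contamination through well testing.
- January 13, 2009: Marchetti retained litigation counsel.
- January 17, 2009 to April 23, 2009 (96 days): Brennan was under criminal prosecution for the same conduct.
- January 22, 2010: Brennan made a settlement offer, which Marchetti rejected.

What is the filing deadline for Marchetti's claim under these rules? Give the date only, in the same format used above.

Accrual is tied to discovery, so the period began on April 13, 2008 rather than on January 26, 2005 when the act occurred.
42 months from April 13, 2008 is October 13, 2011.
The period was tolled for 96 days by the pending criminal prosecution (January 17, 2009 to April 23, 2009), pushing the deadline to January 17, 2012.
The other events in the timeline have no effect on the limitation period under the stated rules.

January 17, 2012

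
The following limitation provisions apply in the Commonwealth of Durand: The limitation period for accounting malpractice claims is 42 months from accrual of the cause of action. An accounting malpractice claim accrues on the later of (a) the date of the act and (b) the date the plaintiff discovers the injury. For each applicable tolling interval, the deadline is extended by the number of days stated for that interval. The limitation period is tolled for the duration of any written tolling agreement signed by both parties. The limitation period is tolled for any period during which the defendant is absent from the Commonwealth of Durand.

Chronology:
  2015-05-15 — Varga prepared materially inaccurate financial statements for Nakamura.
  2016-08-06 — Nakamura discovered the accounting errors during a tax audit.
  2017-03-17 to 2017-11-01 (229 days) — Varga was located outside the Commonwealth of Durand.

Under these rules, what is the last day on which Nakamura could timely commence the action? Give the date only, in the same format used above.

2020-09-22

Taking the later of the act (2015-05-15) and discovery (2016-08-06), the claim accrued on 2016-08-06.
Adding the 42 months base period to 2016-08-06 gives a deadline of 2020-02-06, before any tolling.
Because the defendant's absence from the jurisdiction ran from 2017-03-17 to 2017-11-01, the deadline is extended by 229 days to 2020-09-22.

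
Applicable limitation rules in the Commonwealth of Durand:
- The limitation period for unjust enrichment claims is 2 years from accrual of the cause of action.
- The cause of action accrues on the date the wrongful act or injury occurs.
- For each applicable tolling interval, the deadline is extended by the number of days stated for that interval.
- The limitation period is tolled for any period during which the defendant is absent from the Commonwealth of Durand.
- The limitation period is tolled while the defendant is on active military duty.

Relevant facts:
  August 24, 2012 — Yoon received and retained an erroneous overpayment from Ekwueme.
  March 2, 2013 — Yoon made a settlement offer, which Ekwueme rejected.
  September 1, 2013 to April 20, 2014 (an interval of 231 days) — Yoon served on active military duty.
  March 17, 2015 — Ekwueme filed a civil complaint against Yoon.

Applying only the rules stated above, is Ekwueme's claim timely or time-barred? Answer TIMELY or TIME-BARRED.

The cause of action accrued on August 24, 2012, the date of the act.
The untolled deadline — 2 years after August 24, 2012 — is August 24, 2014.
The defendant's active military service from September 1, 2013 to April 20, 2014 tolled the period for 231 days, extending the deadline to April 12, 2015.
The other events in the timeline have no effect on the limitation period under the stated rules.
Ekwueme filed on March 17, 2015, before the April 12, 2015 deadline, so the action is timely.

TIMELY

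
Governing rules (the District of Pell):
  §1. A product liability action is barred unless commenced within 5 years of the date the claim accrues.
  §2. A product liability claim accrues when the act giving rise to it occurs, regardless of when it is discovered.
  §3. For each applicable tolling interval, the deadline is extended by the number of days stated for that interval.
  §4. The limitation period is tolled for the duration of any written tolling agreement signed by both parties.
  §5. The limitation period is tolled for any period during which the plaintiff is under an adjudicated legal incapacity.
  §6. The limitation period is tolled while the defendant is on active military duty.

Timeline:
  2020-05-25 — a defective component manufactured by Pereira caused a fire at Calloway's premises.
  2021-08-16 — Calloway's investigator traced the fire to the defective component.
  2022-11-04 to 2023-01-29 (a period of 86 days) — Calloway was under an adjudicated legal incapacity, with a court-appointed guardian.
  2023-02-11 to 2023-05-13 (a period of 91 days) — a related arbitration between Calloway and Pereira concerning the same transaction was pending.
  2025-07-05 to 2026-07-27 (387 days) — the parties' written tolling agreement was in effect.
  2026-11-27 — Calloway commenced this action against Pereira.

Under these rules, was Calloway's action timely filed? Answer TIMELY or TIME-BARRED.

TIME-BARRED

Accrual is governed by the date of the act, so the period began to run on 2020-05-25; the later discovery on 2021-08-16 is irrelevant under the stated rule.
5 years from 2020-05-25 is 2025-05-25.
The plaintiff's legal incapacity from 2022-11-04 to 2023-01-29 tolled the period for 86 days, extending the deadline to 2025-08-19.
Because the written tolling agreement ran from 2025-07-05 to 2026-07-27, the deadline is extended by 387 days to 2026-09-10.
The pending related arbitration from 2023-02-11 to 2023-05-13 does not toll the period, because no stated rule makes a pending arbitration a tolling event.
Filing on 2026-11-27 missed the 2026-09-10 deadline — the action is time-barred.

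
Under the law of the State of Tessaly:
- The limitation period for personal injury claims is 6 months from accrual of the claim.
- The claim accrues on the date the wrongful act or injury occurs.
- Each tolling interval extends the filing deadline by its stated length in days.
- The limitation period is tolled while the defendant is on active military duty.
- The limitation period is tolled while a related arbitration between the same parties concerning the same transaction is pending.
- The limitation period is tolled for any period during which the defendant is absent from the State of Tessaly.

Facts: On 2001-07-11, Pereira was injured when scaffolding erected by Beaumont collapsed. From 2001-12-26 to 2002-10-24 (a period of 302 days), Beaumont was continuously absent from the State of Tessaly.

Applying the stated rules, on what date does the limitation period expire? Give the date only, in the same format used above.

2002-11-09

The claim accrued on 2001-07-11, when the wrongful act occurred.
6 months from 2001-07-11 is 2002-01-11.
The defendant's absence from the jurisdiction from 2001-12-26 to 2002-10-24 tolled the period for 302 days, extending the deadline to 2002-11-09.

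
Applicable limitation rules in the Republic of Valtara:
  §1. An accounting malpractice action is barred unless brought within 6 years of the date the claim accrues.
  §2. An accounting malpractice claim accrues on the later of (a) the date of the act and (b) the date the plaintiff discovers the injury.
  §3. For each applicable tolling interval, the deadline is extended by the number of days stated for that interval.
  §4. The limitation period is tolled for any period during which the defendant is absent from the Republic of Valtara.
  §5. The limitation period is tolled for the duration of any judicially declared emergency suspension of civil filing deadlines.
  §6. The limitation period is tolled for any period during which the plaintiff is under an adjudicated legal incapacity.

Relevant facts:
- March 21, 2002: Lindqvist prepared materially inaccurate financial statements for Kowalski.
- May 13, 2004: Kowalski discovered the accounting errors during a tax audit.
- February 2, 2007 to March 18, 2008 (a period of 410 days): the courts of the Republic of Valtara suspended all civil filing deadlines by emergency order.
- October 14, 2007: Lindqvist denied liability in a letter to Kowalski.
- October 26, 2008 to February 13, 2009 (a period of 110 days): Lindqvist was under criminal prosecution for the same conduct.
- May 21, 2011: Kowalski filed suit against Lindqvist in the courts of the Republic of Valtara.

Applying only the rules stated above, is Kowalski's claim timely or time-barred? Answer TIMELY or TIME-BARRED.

TIMELY

Taking the later of the act (March 21, 2002) and discovery (May 13, 2004), the claim accrued on May 13, 2004.
6 years from May 13, 2004 is May 13, 2010.
The period was tolled for 410 days by the emergency suspension of filing deadlines (February 2, 2007 to March 18, 2008), pushing the deadline to June 27, 2011.
Although a criminal prosecution ran from October 26, 2008 to February 13, 2009, the stated rules do not make that a tolling event, so it is disregarded.
None of the other events listed affects the running of the period under the stated rules.
Filing on May 21, 2011 beat the June 27, 2011 deadline — the action is timely.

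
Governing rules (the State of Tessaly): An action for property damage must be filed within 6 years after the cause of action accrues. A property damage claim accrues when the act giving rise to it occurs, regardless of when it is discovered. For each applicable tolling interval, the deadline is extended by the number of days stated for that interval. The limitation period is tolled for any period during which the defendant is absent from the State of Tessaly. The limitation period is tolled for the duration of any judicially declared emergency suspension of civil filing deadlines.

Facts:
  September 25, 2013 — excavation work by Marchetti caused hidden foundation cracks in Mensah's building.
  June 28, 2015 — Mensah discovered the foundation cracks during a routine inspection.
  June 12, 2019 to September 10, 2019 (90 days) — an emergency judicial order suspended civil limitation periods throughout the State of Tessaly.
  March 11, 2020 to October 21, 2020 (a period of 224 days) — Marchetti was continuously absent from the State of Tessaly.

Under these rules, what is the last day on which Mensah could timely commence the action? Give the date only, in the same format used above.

Because the rule ties accrual to occurrence, the claim accrued on September 25, 2013, not on the June 28, 2015 discovery date.
6 years from September 25, 2013 is September 25, 2019.
The period was tolled for 90 days by the emergency suspension of filing deadlines (June 12, 2019 to September 10, 2019), pushing the deadline to December 24, 2019.
The defendant's absence from the jurisdiction from March 11, 2020 to October 21, 2020 began after the period had already run on December 24, 2019, so it has no tolling effect.

December 24, 2019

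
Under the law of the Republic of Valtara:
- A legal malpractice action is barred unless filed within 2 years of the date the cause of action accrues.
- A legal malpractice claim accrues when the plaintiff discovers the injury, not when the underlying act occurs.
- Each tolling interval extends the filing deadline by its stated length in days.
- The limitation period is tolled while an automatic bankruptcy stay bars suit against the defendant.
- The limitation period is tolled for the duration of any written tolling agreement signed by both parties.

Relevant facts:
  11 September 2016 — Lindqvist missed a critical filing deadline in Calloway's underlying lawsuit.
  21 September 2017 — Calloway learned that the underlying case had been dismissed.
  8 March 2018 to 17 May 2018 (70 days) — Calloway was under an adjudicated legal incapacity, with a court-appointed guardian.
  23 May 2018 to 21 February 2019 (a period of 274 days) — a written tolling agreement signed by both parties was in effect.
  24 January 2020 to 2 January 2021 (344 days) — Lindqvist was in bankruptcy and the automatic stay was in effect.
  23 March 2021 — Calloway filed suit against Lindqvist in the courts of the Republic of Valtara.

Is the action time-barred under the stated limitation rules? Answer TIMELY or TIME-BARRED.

TIMELY

Under the discovery rule, the claim accrued on 21 September 2017, when Calloway discovered the injury — not on the 11 September 2016 date of the underlying act.
Adding the 2 years base period to 21 September 2017 gives a deadline of 21 September 2019, before any tolling.
The written tolling agreement from 23 May 2018 to 21 February 2019 tolled the period for 274 days, extending the deadline to 21 June 2020.
The period was tolled for 344 days by the automatic bankruptcy stay (24 January 2020 to 2 January 2021), pushing the deadline to 31 May 2021.
Although the plaintiff's incapacity ran from 8 March 2018 to 17 May 2018, the stated rules do not make that a tolling event, so it is disregarded.
Filing on 23 March 2021 beat the 31 May 2021 deadline — the action is timely.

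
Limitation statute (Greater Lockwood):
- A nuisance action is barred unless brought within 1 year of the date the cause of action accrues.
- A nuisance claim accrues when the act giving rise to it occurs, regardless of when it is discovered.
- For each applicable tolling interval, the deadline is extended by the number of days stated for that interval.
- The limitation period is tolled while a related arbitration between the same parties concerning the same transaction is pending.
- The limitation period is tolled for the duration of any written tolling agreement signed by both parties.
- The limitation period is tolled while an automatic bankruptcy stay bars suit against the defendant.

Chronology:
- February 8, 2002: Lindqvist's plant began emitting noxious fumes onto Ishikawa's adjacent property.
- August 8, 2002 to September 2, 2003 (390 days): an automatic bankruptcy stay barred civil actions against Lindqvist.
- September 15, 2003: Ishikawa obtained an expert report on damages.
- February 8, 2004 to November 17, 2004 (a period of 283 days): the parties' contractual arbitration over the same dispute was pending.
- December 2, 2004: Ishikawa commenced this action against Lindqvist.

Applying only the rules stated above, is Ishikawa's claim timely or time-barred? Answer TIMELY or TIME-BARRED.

The cause of action accrued on February 8, 2002, the date of the act.
Adding the 1 year base period to February 8, 2002 gives a deadline of February 8, 2003, before any tolling.
The automatic bankruptcy stay from August 8, 2002 to September 2, 2003 tolled the period for 390 days, extending the deadline to March 4, 2004.
Because the pending related arbitration ran from February 8, 2004 to November 17, 2004, the deadline is extended by 283 days to December 12, 2004.
Nothing else in the chronology tolls or restarts the period.
Filing on December 2, 2004 beat the December 12, 2004 deadline — the action is timely.

TIMELY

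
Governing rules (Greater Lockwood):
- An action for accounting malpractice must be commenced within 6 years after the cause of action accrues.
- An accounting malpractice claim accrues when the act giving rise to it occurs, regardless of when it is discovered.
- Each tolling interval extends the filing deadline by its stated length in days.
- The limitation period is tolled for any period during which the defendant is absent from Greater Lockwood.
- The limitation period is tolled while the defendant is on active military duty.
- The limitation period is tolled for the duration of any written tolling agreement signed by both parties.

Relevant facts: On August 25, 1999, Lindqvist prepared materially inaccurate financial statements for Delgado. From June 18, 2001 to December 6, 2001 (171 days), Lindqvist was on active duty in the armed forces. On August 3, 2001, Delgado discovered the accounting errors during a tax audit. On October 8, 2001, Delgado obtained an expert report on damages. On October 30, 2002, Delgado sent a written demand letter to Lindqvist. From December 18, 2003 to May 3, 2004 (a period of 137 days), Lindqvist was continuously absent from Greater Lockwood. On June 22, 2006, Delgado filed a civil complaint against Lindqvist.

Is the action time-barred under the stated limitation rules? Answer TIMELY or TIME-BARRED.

The claim accrued on August 25, 1999, when the wrongful act occurred; under the stated occurrence rule the August 3, 2001 discovery does not delay accrual.
The untolled deadline — 6 years after August 25, 1999 — is August 25, 2005.
The defendant's active military service from June 18, 2001 to December 6, 2001 tolled the period for 171 days, extending the deadline to February 12, 2006.
The period was tolled for 137 days by the defendant's absence from the jurisdiction (December 18, 2003 to May 3, 2004), pushing the deadline to June 29, 2006.
The other events in the timeline have no effect on the limitation period under the stated rules.
Delgado filed on June 22, 2006, before the June 29, 2006 deadline, so the action is timely.

TIMELY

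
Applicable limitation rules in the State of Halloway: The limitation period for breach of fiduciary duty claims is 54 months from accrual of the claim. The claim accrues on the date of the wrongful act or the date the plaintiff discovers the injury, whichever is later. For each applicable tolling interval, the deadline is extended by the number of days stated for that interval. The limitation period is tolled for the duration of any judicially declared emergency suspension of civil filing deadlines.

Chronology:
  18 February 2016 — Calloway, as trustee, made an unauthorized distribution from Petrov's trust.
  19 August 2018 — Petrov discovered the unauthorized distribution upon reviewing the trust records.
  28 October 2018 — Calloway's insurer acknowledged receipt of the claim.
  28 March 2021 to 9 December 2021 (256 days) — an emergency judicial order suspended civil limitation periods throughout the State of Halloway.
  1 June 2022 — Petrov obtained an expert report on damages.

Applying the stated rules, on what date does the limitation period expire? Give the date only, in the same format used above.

Taking the later of the act (18 February 2016) and discovery (19 August 2018), the claim accrued on 19 August 2018.
The untolled deadline — 54 months after 19 August 2018 — is 19 February 2023.
The emergency suspension of filing deadlines from 28 March 2021 to 9 December 2021 tolled the period for 256 days, extending the deadline to 2 November 2023.
None of the other events listed affects the running of the period under the stated rules.

2 November 2023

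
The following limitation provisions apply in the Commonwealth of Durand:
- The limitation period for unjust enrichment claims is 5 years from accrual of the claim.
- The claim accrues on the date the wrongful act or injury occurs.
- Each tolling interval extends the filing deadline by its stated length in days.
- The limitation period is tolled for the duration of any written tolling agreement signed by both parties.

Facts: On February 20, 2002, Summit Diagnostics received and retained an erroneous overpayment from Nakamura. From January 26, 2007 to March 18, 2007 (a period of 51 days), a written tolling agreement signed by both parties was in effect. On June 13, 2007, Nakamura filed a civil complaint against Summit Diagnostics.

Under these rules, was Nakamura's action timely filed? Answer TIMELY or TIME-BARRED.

TIME-BARRED

The claim accrued on February 20, 2002, when the wrongful act occurred.
5 years from February 20, 2002 is February 20, 2007.
Because the written tolling agreement ran from January 26, 2007 to March 18, 2007, the deadline is extended by 51 days to April 12, 2007.
Filing on June 13, 2007 missed the April 12, 2007 deadline — the action is time-barred.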